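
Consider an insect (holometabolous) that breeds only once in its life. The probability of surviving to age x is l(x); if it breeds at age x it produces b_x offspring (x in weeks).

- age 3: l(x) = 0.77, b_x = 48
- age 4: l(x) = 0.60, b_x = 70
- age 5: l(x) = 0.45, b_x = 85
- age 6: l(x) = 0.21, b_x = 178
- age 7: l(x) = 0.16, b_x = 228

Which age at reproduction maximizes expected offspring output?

4

Expected offspring if breeding at age x = l(x) × b_x:
  age 3: 0.77 × 48 = 36.960
  age 4: 0.60 × 70 = 42.000
  age 5: 0.45 × 85 = 38.250
  age 6: 0.21 × 178 = 37.380
  age 7: 0.16 × 228 = 36.480
Maximum at age 4 (42.000).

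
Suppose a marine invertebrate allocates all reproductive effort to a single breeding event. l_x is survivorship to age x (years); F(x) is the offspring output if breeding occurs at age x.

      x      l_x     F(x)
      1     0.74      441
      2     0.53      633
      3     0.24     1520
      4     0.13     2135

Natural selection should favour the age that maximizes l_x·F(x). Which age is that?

3

Expected offspring if breeding at age x = l_x × F(x):
  age 1: 0.74 × 441 = 326.340
  age 2: 0.53 × 633 = 335.490
  age 3: 0.24 × 1520 = 364.800
  age 4: 0.13 × 2135 = 277.550
Maximum at age 3 (364.800).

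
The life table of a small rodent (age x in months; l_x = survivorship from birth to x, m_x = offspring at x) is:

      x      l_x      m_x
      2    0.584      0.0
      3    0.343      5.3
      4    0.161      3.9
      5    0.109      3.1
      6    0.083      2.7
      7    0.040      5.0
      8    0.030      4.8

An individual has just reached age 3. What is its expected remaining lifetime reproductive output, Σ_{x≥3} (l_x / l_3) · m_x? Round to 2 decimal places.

l_3 = 0.343. Conditional survival from age 3 to x is l_x / l_3.
  x=3: (0.343/0.343) × 5.3 = 5.3000
  x=4: (0.161/0.343) × 3.9 = 1.8306
  x=5: (0.109/0.343) × 3.1 = 0.9851
  x=6: (0.083/0.343) × 2.7 = 0.6534
  x=7: (0.040/0.343) × 5.0 = 0.5831
  x=8: (0.030/0.343) × 4.8 = 0.4198
Sum = 5.3000 + 1.8306 + 0.9851 + 0.6534 + 0.5831 + 0.4198 = 9.7720

9.77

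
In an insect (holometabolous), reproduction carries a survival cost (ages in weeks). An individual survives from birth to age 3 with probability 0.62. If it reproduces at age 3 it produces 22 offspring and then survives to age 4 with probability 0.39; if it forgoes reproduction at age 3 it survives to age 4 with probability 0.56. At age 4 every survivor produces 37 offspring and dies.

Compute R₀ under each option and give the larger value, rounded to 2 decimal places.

breed at age 3: R₀ = 0.62 × (22 + 0.39 × 37) = 0.62 × 36.4300 = 22.5866
delay to age 4: R₀ = 0.62 × (0.56 × 37) = 0.62 × 20.7200 = 12.8464
Higher: breed at age 3 (22.5866).

22.59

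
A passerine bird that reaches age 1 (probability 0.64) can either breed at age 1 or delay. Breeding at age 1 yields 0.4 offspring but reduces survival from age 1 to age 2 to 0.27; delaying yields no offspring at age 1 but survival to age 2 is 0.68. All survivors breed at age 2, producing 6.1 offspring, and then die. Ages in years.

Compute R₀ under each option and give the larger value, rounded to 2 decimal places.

2.65

breed at age 1: R₀ = 0.64 × (0.4 + 0.27 × 6.1) = 0.64 × 2.0470 = 1.3101
delay to age 2: R₀ = 0.64 × (0.68 × 6.1) = 0.64 × 4.1480 = 2.6547
Higher: delay to age 2 (2.6547).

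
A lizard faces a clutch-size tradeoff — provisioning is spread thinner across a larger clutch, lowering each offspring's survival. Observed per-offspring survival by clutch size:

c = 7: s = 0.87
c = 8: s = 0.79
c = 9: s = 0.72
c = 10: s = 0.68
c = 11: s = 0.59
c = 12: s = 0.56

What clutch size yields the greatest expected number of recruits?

10

Expected recruits = c × s(c):
  c=7: 7 × 0.87 = 6.090
  c=8: 8 × 0.79 = 6.320
  c=9: 9 × 0.72 = 6.480
  c=10: 10 × 0.68 = 6.800
  c=11: 11 × 0.59 = 6.490
  c=12: 12 × 0.56 = 6.720
Maximum at c = 10 (6.800 recruits).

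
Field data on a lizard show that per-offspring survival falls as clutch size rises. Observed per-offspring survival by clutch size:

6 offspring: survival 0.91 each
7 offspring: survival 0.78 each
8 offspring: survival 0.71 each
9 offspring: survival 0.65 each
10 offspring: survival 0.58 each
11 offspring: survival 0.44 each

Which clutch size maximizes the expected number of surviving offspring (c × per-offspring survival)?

9

Expected surviving offspring = c × s(c):
  c=6: 6 × 0.91 = 5.460
  c=7: 7 × 0.78 = 5.460
  c=8: 8 × 0.71 = 5.680
  c=9: 9 × 0.65 = 5.850
  c=10: 10 × 0.58 = 5.800
  c=11: 11 × 0.44 = 4.840
Maximum at c = 9 (5.850 surviving offspring).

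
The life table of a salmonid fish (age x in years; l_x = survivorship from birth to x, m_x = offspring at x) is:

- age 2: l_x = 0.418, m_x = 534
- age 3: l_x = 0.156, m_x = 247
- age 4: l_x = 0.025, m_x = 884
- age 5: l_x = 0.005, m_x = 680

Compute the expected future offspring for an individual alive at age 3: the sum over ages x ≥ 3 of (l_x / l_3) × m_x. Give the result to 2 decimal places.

410.46

l_3 = 0.156. Conditional survival from age 3 to x is l_x / l_3.
  x=3: (0.156/0.156) × 247 = 247.0000
  x=4: (0.025/0.156) × 884 = 141.6667
  x=5: (0.005/0.156) × 680 = 21.7949
Sum = 247.0000 + 141.6667 + 21.7949 = 410.4615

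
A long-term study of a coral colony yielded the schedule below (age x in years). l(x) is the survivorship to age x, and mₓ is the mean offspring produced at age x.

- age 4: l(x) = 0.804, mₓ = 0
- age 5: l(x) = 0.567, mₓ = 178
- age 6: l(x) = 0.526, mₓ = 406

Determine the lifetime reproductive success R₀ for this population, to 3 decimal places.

R₀ = Σ l(x) mₓ:
  age 4: 0.804 × 0 = 0.0000
  age 5: 0.567 × 178 = 100.9260
  age 6: 0.526 × 406 = 213.5560
R₀ = 0.0000 + 100.9260 + 213.5560 = 314.4820

314.482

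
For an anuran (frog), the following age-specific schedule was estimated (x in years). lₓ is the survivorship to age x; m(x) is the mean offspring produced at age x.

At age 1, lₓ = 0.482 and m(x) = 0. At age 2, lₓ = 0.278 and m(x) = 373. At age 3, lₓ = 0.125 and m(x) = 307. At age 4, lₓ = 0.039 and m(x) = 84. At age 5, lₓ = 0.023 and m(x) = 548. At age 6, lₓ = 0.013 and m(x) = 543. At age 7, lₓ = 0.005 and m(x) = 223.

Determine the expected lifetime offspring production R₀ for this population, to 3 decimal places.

R₀ = Σ lₓ m(x):
  age 1: 0.482 × 0 = 0.0000
  age 2: 0.278 × 373 = 103.6940
  age 3: 0.125 × 307 = 38.3750
  age 4: 0.039 × 84 = 3.2760
  age 5: 0.023 × 548 = 12.6040
  age 6: 0.013 × 543 = 7.0590
  age 7: 0.005 × 223 = 1.1150
R₀ = 0.0000 + 103.6940 + 38.3750 + 3.2760 + 12.6040 + 7.0590 + 1.1150 = 166.1230

166.123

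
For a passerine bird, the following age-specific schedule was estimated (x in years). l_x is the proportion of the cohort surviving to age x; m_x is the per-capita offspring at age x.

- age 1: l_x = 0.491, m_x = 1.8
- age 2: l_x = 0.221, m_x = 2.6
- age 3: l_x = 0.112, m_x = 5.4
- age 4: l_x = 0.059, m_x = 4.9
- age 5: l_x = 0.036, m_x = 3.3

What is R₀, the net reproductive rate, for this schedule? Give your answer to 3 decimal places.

2.471

R₀ = Σ l_x m_x:
  age 1: 0.491 × 1.8 = 0.8838
  age 2: 0.221 × 2.6 = 0.5746
  age 3: 0.112 × 5.4 = 0.6048
  age 4: 0.059 × 4.9 = 0.2891
  age 5: 0.036 × 3.3 = 0.1188
R₀ = 0.8838 + 0.5746 + 0.6048 + 0.2891 + 0.1188 = 2.4711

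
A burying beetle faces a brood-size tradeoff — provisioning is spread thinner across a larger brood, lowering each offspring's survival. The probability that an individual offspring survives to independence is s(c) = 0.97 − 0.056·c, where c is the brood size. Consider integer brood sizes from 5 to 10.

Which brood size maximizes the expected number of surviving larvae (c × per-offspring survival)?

9

Expected surviving larvae = c × s(c):
  c=5: 5 × 0.690 = 3.450
  c=6: 6 × 0.634 = 3.804
  c=7: 7 × 0.578 = 4.046
  c=8: 8 × 0.522 = 4.176
  c=9: 9 × 0.466 = 4.194
  c=10: 10 × 0.410 = 4.100
Maximum at c = 9 (4.194 surviving larvae).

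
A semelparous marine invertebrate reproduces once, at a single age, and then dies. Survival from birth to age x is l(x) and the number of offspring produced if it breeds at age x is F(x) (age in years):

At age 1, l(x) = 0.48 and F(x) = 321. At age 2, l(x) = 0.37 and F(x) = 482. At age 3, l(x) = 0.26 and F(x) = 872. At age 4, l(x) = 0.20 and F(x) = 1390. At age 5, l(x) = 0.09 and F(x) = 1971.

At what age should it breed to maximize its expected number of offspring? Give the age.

4

Expected offspring if breeding at age x = l(x) × F(x):
  age 1: 0.48 × 321 = 154.080
  age 2: 0.37 × 482 = 178.340
  age 3: 0.26 × 872 = 226.720
  age 4: 0.20 × 1390 = 278.000
  age 5: 0.09 × 1971 = 177.390
Maximum at age 4 (278.000).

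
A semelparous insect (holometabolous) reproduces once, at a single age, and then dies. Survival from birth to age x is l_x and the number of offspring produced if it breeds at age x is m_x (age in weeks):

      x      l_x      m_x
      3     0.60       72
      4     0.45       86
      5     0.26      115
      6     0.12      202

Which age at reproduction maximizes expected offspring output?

3

Expected offspring if breeding at age x = l_x × m_x:
  age 3: 0.60 × 72 = 43.200
  age 4: 0.45 × 86 = 38.700
  age 5: 0.26 × 115 = 29.900
  age 6: 0.12 × 202 = 24.240
Maximum at age 3 (43.200).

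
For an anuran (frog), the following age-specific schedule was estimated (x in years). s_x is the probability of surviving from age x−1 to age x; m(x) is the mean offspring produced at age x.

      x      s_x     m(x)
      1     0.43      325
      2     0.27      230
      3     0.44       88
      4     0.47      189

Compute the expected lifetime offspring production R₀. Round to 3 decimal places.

175.486

Survivorship from birth: l_x = s_1·s_2·…·s_x.
  l_1 = 0.43000
  l_2 = 0.11610
  l_3 = 0.05108
  l_4 = 0.02401
R₀ = Σ l_x m(x):
  age 1: 0.43000 × 325 = 139.7500
  age 2: 0.11610 × 230 = 26.7030
  age 3: 0.05108 × 88 = 4.4950
  age 4: 0.02401 × 189 = 4.5379
R₀ = 139.7500 + 26.7030 + 4.4950 + 4.5379 = 175.4859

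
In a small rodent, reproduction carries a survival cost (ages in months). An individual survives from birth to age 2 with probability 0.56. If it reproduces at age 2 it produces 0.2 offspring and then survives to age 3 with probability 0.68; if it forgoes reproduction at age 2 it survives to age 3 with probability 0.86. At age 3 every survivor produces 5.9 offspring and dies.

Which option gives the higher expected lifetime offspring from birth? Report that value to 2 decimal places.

breed at age 2: R₀ = 0.56 × (0.2 + 0.68 × 5.9) = 0.56 × 4.2120 = 2.3587
delay to age 3: R₀ = 0.56 × (0.86 × 5.9) = 0.56 × 5.0740 = 2.8414
Higher: delay to age 3 (2.8414).

2.84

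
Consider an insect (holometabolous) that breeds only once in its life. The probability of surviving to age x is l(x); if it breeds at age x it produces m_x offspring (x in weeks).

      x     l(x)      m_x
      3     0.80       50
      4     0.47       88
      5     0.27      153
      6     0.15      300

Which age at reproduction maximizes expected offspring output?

Expected offspring if breeding at age x = l(x) × m_x:
  age 3: 0.80 × 50 = 40.000
  age 4: 0.47 × 88 = 41.360
  age 5: 0.27 × 153 = 41.310
  age 6: 0.15 × 300 = 45.000
Maximum at age 6 (45.000).

6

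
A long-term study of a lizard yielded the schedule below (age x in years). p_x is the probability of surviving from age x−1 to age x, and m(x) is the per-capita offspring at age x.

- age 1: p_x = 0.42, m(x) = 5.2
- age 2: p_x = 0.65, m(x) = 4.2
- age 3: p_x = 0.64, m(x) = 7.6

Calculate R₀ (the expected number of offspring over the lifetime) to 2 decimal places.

Survivorship from birth: l_x = p_1·p_2·…·p_x.
  l_1 = 0.42000
  l_2 = 0.27300
  l_3 = 0.17472
R₀ = Σ l_x m(x):
  age 1: 0.42000 × 5.2 = 2.1840
  age 2: 0.27300 × 4.2 = 1.1466
  age 3: 0.17472 × 7.6 = 1.3279
R₀ = 2.1840 + 1.1466 + 1.3279 = 4.6585

4.66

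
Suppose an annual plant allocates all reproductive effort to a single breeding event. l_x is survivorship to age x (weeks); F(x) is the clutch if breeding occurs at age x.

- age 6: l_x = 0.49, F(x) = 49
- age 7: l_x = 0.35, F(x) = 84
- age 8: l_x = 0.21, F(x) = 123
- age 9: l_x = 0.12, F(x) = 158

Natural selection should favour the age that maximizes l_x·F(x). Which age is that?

Expected offspring if breeding at age x = l_x × F(x):
  age 6: 0.49 × 49 = 24.010
  age 7: 0.35 × 84 = 29.400
  age 8: 0.21 × 123 = 25.830
  age 9: 0.12 × 158 = 18.960
Maximum at age 7 (29.400).

7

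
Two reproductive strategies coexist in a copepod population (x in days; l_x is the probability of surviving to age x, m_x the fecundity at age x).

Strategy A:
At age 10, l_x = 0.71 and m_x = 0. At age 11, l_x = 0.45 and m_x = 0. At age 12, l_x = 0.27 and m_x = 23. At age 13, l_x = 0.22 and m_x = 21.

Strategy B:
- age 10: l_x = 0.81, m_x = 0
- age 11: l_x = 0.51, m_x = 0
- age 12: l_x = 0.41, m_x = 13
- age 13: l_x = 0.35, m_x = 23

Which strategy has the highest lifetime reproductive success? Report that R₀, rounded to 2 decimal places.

13.38

Strategy A: R₀ = 0.71×0 + 0.45×0 + 0.27×23 + 0.22×21 = 10.8300
Strategy B: R₀ = 0.81×0 + 0.51×0 + 0.41×13 + 0.35×23 = 13.3800
Highest R₀: strategy B with 13.3800.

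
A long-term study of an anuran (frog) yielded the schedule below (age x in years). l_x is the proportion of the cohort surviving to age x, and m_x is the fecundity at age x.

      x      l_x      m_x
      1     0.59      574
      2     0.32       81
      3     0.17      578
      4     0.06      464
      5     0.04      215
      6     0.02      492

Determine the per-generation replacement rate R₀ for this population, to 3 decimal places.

R₀ = Σ l_x m_x:
  age 1: 0.59 × 574 = 338.6600
  age 2: 0.32 × 81 = 25.9200
  age 3: 0.17 × 578 = 98.2600
  age 4: 0.06 × 464 = 27.8400
  age 5: 0.04 × 215 = 8.6000
  age 6: 0.02 × 492 = 9.8400
R₀ = 338.6600 + 25.9200 + 98.2600 + 27.8400 + 8.6000 + 9.8400 = 509.1200

509.120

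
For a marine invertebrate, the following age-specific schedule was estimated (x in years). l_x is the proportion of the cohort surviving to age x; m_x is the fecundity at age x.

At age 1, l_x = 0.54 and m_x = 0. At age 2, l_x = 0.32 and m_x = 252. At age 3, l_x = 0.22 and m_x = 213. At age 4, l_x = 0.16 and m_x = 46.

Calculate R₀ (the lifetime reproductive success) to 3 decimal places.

134.860

R₀ = Σ l_x m_x:
  age 1: 0.54 × 0 = 0.0000
  age 2: 0.32 × 252 = 80.6400
  age 3: 0.22 × 213 = 46.8600
  age 4: 0.16 × 46 = 7.3600
R₀ = 0.0000 + 80.6400 + 46.8600 + 7.3600 = 134.8600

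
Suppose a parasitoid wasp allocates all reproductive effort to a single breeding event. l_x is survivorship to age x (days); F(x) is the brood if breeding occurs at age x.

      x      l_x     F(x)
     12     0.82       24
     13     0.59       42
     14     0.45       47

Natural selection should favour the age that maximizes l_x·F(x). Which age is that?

Expected offspring if breeding at age x = l_x × F(x):
  age 12: 0.82 × 24 = 19.680
  age 13: 0.59 × 42 = 24.780
  age 14: 0.45 × 47 = 21.150
Maximum at age 13 (24.780).

13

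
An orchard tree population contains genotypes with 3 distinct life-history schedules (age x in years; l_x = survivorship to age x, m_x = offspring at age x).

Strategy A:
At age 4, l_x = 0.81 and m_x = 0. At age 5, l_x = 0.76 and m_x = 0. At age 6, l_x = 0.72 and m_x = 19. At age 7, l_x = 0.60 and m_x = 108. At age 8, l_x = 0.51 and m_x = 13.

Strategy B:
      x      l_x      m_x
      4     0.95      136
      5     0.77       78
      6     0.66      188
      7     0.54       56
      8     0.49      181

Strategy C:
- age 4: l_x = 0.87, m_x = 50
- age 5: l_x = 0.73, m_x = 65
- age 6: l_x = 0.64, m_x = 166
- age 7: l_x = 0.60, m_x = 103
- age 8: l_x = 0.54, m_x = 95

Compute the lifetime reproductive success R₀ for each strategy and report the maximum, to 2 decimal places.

Strategy A: R₀ = 0.81×0 + 0.76×0 + 0.72×19 + 0.60×108 + 0.51×13 = 85.1100
Strategy B: R₀ = 0.95×136 + 0.77×78 + 0.66×188 + 0.54×56 + 0.49×181 = 432.2700
Strategy C: R₀ = 0.87×50 + 0.73×65 + 0.64×166 + 0.60×103 + 0.54×95 = 310.2900
Highest R₀: strategy B with 432.2700.

432.27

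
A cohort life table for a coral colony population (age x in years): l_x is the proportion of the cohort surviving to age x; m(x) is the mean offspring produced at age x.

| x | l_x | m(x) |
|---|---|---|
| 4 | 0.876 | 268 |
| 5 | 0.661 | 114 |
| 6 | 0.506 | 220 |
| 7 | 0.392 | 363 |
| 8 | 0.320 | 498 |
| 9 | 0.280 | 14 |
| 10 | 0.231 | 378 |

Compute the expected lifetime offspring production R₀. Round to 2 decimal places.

R₀ = Σ l_x m(x):
  age 4: 0.876 × 268 = 234.7680
  age 5: 0.661 × 114 = 75.3540
  age 6: 0.506 × 220 = 111.3200
  age 7: 0.392 × 363 = 142.2960
  age 8: 0.320 × 498 = 159.3600
  age 9: 0.280 × 14 = 3.9200
  age 10: 0.231 × 378 = 87.3180
R₀ = 234.7680 + 75.3540 + 111.3200 + 142.2960 + 159.3600 + 3.9200 + 87.3180 = 814.3360

814.34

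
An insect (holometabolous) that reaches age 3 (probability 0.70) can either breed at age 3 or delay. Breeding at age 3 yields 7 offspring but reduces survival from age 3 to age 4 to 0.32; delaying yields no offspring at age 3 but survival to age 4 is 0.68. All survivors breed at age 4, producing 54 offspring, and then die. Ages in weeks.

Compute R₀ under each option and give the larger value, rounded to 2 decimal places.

25.70

breed at age 3: R₀ = 0.70 × (7 + 0.32 × 54) = 0.70 × 24.2800 = 16.9960
delay to age 4: R₀ = 0.70 × (0.68 × 54) = 0.70 × 36.7200 = 25.7040
Higher: delay to age 4 (25.7040).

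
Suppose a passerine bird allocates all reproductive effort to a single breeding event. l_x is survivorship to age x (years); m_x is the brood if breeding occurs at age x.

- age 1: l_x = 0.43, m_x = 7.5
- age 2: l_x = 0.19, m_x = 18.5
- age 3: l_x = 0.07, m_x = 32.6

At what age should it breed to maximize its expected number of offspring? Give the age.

Expected offspring if breeding at age x = l_x × m_x:
  age 1: 0.43 × 7.5 = 3.225
  age 2: 0.19 × 18.5 = 3.515
  age 3: 0.07 × 32.6 = 2.282
Maximum at age 2 (3.515).

2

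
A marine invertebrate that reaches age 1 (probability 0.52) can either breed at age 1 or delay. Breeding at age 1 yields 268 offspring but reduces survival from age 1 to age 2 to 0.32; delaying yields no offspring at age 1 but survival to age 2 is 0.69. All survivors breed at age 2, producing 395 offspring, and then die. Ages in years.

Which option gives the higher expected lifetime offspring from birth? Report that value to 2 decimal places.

breed at age 1: R₀ = 0.52 × (268 + 0.32 × 395) = 0.52 × 394.4000 = 205.0880
delay to age 2: R₀ = 0.52 × (0.69 × 395) = 0.52 × 272.5500 = 141.7260
Higher: breed at age 1 (205.0880).

205.09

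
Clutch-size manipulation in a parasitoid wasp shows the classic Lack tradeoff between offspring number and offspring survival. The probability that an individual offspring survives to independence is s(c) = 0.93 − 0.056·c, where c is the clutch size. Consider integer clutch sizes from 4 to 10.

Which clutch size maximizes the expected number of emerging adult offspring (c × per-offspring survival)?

Expected emerging adult offspring = c × s(c):
  c=4: 4 × 0.706 = 2.824
  c=5: 5 × 0.650 = 3.250
  c=6: 6 × 0.594 = 3.564
  c=7: 7 × 0.538 = 3.766
  c=8: 8 × 0.482 = 3.856
  c=9: 9 × 0.426 = 3.834
  c=10: 10 × 0.370 = 3.700
Maximum at c = 8 (3.856 emerging adult offspring).

8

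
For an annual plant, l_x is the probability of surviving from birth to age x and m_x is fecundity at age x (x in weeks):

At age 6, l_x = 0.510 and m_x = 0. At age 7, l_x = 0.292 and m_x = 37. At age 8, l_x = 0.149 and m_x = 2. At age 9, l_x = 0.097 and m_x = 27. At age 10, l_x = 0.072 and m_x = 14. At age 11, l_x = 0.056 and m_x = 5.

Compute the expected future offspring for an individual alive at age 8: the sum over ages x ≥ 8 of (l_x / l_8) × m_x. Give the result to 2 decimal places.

l_8 = 0.149. Conditional survival from age 8 to x is l_x / l_8.
  x=8: (0.149/0.149) × 2 = 2.0000
  x=9: (0.097/0.149) × 27 = 17.5772
  x=10: (0.072/0.149) × 14 = 6.7651
  x=11: (0.056/0.149) × 5 = 1.8792
Sum = 2.0000 + 17.5772 + 6.7651 + 1.8792 = 28.2215

28.22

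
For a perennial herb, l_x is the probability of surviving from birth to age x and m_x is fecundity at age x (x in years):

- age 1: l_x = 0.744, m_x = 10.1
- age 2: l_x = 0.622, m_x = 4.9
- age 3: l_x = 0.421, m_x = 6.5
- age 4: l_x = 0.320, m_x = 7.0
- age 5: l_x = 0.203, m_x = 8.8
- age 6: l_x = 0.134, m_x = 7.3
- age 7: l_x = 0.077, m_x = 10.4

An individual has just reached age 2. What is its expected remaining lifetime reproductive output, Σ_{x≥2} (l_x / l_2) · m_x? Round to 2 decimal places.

18.63

l_2 = 0.622. Conditional survival from age 2 to x is l_x / l_2.
  x=2: (0.622/0.622) × 4.9 = 4.9000
  x=3: (0.421/0.622) × 6.5 = 4.3995
  x=4: (0.320/0.622) × 7.0 = 3.6013
  x=5: (0.203/0.622) × 8.8 = 2.8720
  x=6: (0.134/0.622) × 7.3 = 1.5727
  x=7: (0.077/0.622) × 10.4 = 1.2875
Sum = 4.9000 + 4.3995 + 3.6013 + 2.8720 + 1.5727 + 1.2875 = 18.6330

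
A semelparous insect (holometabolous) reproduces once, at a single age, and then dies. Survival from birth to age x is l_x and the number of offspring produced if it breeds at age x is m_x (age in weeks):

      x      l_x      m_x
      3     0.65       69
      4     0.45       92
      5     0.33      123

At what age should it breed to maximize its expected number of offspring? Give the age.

Expected offspring if breeding at age x = l_x × m_x:
  age 3: 0.65 × 69 = 44.850
  age 4: 0.45 × 92 = 41.400
  age 5: 0.33 × 123 = 40.590
Maximum at age 3 (44.850).

3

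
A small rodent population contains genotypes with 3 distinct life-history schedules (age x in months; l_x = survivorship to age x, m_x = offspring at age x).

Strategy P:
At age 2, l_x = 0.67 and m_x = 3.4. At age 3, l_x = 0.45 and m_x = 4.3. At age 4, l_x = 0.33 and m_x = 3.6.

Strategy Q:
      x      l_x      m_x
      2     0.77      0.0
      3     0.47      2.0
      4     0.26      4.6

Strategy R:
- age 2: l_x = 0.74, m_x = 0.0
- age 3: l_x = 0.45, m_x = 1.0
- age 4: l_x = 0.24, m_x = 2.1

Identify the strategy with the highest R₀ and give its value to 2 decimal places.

5.40

Strategy P: R₀ = 0.67×3.4 + 0.45×4.3 + 0.33×3.6 = 5.4010
Strategy Q: R₀ = 0.77×0.0 + 0.47×2.0 + 0.26×4.6 = 2.1360
Strategy R: R₀ = 0.74×0.0 + 0.45×1.0 + 0.24×2.1 = 0.9540
Highest R₀: strategy P with 5.4010.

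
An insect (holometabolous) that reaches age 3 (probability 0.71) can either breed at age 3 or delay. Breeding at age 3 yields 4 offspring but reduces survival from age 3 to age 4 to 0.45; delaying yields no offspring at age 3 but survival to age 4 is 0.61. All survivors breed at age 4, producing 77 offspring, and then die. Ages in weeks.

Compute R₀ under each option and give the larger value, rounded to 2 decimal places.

breed at age 3: R₀ = 0.71 × (4 + 0.45 × 77) = 0.71 × 38.6500 = 27.4415
delay to age 4: R₀ = 0.71 × (0.61 × 77) = 0.71 × 46.9700 = 33.3487
Higher: delay to age 4 (33.3487).

33.35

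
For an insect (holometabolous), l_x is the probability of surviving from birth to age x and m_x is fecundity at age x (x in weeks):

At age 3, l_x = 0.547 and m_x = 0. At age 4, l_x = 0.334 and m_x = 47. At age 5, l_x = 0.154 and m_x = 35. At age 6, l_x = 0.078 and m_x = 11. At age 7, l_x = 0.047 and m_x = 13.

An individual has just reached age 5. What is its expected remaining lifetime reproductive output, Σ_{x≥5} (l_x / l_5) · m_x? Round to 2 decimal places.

44.54

l_5 = 0.154. Conditional survival from age 5 to x is l_x / l_5.
  x=5: (0.154/0.154) × 35 = 35.0000
  x=6: (0.078/0.154) × 11 = 5.5714
  x=7: (0.047/0.154) × 13 = 3.9675
Sum = 35.0000 + 5.5714 + 3.9675 = 44.5390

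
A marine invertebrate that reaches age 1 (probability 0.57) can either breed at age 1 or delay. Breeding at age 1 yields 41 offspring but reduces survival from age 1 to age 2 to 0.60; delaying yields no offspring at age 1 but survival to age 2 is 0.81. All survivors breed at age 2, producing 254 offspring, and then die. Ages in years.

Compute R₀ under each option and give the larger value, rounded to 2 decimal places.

breed at age 1: R₀ = 0.57 × (41 + 0.60 × 254) = 0.57 × 193.4000 = 110.2380
delay to age 2: R₀ = 0.57 × (0.81 × 254) = 0.57 × 205.7400 = 117.2718
Higher: delay to age 2 (117.2718).

117.27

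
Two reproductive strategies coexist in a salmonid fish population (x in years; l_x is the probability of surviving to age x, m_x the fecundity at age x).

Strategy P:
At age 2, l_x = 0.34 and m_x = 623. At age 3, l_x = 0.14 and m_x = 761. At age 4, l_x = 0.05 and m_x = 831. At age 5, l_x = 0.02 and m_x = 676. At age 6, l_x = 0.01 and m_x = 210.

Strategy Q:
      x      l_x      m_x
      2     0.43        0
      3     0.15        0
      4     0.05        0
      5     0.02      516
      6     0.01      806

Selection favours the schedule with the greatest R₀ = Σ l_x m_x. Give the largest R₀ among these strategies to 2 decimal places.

375.53

Strategy P: R₀ = 0.34×623 + 0.14×761 + 0.05×831 + 0.02×676 + 0.01×210 = 375.5300
Strategy Q: R₀ = 0.43×0 + 0.15×0 + 0.05×0 + 0.02×516 + 0.01×806 = 18.3800
Highest R₀: strategy P with 375.5300.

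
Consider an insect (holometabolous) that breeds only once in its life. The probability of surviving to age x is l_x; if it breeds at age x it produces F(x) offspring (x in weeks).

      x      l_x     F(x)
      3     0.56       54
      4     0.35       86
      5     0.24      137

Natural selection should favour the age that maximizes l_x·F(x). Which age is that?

5

Expected offspring if breeding at age x = l_x × F(x):
  age 3: 0.56 × 54 = 30.240
  age 4: 0.35 × 86 = 30.100
  age 5: 0.24 × 137 = 32.880
Maximum at age 5 (32.880).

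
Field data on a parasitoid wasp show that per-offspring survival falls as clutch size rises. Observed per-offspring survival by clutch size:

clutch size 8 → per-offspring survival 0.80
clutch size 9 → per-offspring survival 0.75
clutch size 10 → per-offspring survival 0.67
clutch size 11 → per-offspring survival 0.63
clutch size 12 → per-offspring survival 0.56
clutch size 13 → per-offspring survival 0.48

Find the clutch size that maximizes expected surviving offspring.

Expected surviving offspring = c × s(c):
  c=8: 8 × 0.80 = 6.400
  c=9: 9 × 0.75 = 6.750
  c=10: 10 × 0.67 = 6.700
  c=11: 11 × 0.63 = 6.930
  c=12: 12 × 0.56 = 6.720
  c=13: 13 × 0.48 = 6.240
Maximum at c = 11 (6.930 surviving offspring).

11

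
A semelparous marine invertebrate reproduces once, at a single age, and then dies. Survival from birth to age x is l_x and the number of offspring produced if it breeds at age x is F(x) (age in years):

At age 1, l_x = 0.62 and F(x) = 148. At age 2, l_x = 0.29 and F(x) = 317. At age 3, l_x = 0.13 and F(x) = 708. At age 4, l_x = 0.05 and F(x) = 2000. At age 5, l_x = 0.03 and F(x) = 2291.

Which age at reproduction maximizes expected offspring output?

4

Expected offspring if breeding at age x = l_x × F(x):
  age 1: 0.62 × 148 = 91.760
  age 2: 0.29 × 317 = 91.930
  age 3: 0.13 × 708 = 92.040
  age 4: 0.05 × 2000 = 100.000
  age 5: 0.03 × 2291 = 68.730
Maximum at age 4 (100.000).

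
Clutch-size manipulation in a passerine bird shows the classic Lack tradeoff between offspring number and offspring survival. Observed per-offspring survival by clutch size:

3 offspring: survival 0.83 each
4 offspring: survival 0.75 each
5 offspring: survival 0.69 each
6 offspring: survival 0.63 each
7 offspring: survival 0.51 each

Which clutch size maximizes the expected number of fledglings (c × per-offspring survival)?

6

Expected fledglings = c × s(c):
  c=3: 3 × 0.83 = 2.490
  c=4: 4 × 0.75 = 3.000
  c=5: 5 × 0.69 = 3.450
  c=6: 6 × 0.63 = 3.780
  c=7: 7 × 0.51 = 3.570
Maximum at c = 6 (3.780 fledglings).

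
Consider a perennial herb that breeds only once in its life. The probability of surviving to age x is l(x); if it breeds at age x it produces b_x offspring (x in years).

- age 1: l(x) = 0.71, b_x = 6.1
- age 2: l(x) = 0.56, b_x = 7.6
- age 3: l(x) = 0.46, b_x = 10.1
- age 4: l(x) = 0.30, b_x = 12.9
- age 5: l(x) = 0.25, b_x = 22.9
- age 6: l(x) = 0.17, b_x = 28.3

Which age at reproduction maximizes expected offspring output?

Expected offspring if breeding at age x = l(x) × b_x:
  age 1: 0.71 × 6.1 = 4.331
  age 2: 0.56 × 7.6 = 4.256
  age 3: 0.46 × 10.1 = 4.646
  age 4: 0.30 × 12.9 = 3.870
  age 5: 0.25 × 22.9 = 5.725
  age 6: 0.17 × 28.3 = 4.811
Maximum at age 5 (5.725).

5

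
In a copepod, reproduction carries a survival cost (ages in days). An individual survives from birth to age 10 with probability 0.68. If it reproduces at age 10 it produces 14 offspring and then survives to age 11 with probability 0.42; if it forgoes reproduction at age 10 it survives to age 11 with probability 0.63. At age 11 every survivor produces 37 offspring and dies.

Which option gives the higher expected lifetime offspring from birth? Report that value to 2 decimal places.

20.09

breed at age 10: R₀ = 0.68 × (14 + 0.42 × 37) = 0.68 × 29.5400 = 20.0872
delay to age 11: R₀ = 0.68 × (0.63 × 37) = 0.68 × 23.3100 = 15.8508
Higher: breed at age 10 (20.0872).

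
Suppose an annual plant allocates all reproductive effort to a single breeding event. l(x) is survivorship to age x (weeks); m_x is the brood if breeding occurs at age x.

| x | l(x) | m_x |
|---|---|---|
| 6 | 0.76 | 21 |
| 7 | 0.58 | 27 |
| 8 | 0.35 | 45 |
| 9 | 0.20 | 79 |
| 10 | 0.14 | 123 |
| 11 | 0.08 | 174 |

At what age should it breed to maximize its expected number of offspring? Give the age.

10

Expected offspring if breeding at age x = l(x) × m_x:
  age 6: 0.76 × 21 = 15.960
  age 7: 0.58 × 27 = 15.660
  age 8: 0.35 × 45 = 15.750
  age 9: 0.20 × 79 = 15.800
  age 10: 0.14 × 123 = 17.220
  age 11: 0.08 × 174 = 13.920
Maximum at age 10 (17.220).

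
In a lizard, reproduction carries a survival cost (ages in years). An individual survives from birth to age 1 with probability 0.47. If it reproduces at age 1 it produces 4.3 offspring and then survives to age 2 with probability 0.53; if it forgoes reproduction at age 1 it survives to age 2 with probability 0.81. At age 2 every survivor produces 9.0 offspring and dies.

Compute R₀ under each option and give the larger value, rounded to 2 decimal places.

4.26

breed at age 1: R₀ = 0.47 × (4.3 + 0.53 × 9.0) = 0.47 × 9.0700 = 4.2629
delay to age 2: R₀ = 0.47 × (0.81 × 9.0) = 0.47 × 7.2900 = 3.4263
Higher: breed at age 1 (4.2629).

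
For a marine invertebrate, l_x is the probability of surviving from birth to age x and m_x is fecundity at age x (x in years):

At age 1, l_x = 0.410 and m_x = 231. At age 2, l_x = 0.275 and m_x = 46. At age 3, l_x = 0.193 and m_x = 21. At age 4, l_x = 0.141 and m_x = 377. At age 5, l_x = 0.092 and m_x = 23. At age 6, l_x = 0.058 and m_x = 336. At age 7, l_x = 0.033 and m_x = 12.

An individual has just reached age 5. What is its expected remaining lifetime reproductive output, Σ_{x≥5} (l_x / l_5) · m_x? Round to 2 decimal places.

l_5 = 0.092. Conditional survival from age 5 to x is l_x / l_5.
  x=5: (0.092/0.092) × 23 = 23.0000
  x=6: (0.058/0.092) × 336 = 211.8261
  x=7: (0.033/0.092) × 12 = 4.3043
Sum = 23.0000 + 211.8261 + 4.3043 = 239.1304

239.13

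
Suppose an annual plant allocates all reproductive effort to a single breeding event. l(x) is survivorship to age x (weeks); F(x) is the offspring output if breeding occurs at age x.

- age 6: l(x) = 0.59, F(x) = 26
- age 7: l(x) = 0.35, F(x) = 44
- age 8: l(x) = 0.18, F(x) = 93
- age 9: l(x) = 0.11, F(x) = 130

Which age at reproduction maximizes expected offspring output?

Expected offspring if breeding at age x = l(x) × F(x):
  age 6: 0.59 × 26 = 15.340
  age 7: 0.35 × 44 = 15.400
  age 8: 0.18 × 93 = 16.740
  age 9: 0.11 × 130 = 14.300
Maximum at age 8 (16.740).

8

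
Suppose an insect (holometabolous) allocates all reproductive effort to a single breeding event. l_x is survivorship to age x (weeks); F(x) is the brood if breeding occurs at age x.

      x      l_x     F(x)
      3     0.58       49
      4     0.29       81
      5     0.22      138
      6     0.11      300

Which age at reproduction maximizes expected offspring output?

6

Expected offspring if breeding at age x = l_x × F(x):
  age 3: 0.58 × 49 = 28.420
  age 4: 0.29 × 81 = 23.490
  age 5: 0.22 × 138 = 30.360
  age 6: 0.11 × 300 = 33.000
Maximum at age 6 (33.000).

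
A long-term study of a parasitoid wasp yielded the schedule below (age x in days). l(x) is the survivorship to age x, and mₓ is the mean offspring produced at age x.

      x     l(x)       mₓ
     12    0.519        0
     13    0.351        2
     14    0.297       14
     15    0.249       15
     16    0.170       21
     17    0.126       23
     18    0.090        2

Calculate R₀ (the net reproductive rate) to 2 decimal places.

R₀ = Σ l(x) mₓ:
  age 12: 0.519 × 0 = 0.0000
  age 13: 0.351 × 2 = 0.7020
  age 14: 0.297 × 14 = 4.1580
  age 15: 0.249 × 15 = 3.7350
  age 16: 0.170 × 21 = 3.5700
  age 17: 0.126 × 23 = 2.8980
  age 18: 0.090 × 2 = 0.1800
R₀ = 0.0000 + 0.7020 + 4.1580 + 3.7350 + 3.5700 + 2.8980 + 0.1800 = 15.2430

15.24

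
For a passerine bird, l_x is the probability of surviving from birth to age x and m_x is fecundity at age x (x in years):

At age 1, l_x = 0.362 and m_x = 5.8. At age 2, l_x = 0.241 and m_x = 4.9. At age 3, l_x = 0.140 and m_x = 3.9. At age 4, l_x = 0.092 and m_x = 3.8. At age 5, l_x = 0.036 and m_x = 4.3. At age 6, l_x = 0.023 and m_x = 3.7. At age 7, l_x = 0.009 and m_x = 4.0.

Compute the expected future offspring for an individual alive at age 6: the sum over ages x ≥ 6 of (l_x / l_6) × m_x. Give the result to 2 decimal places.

l_6 = 0.023. Conditional survival from age 6 to x is l_x / l_6.
  x=6: (0.023/0.023) × 3.7 = 3.7000
  x=7: (0.009/0.023) × 4.0 = 1.5652
Sum = 3.7000 + 1.5652 = 5.2652

5.27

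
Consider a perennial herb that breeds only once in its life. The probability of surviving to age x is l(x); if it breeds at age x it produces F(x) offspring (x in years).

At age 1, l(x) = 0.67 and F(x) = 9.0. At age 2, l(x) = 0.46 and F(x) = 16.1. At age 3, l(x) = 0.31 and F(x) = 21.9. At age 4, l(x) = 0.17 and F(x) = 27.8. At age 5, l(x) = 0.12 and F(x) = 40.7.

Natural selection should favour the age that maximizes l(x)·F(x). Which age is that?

2

Expected offspring if breeding at age x = l(x) × F(x):
  age 1: 0.67 × 9.0 = 6.030
  age 2: 0.46 × 16.1 = 7.406
  age 3: 0.31 × 21.9 = 6.789
  age 4: 0.17 × 27.8 = 4.726
  age 5: 0.12 × 40.7 = 4.884
Maximum at age 2 (7.406).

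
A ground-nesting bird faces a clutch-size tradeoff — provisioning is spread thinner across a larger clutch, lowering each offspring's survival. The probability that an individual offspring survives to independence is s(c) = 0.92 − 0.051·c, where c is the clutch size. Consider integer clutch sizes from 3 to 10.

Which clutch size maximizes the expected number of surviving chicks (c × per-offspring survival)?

9

Expected surviving chicks = c × s(c):
  c=3: 3 × 0.767 = 2.301
  c=4: 4 × 0.716 = 2.864
  c=5: 5 × 0.665 = 3.325
  c=6: 6 × 0.614 = 3.684
  c=7: 7 × 0.563 = 3.941
  c=8: 8 × 0.512 = 4.096
  c=9: 9 × 0.461 = 4.149
  c=10: 10 × 0.410 = 4.100
Maximum at c = 9 (4.149 surviving chicks).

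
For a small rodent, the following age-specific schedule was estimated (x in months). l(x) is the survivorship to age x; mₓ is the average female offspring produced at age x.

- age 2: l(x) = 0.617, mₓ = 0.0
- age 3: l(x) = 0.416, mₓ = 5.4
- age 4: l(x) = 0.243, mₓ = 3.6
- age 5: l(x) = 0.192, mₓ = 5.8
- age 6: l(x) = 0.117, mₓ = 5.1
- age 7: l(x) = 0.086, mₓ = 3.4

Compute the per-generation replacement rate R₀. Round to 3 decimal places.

R₀ = Σ l(x) mₓ:
  age 2: 0.617 × 0.0 = 0.0000
  age 3: 0.416 × 5.4 = 2.2464
  age 4: 0.243 × 3.6 = 0.8748
  age 5: 0.192 × 5.8 = 1.1136
  age 6: 0.117 × 5.1 = 0.5967
  age 7: 0.086 × 3.4 = 0.2924
R₀ = 0.0000 + 2.2464 + 0.8748 + 1.1136 + 0.5967 + 0.2924 = 5.1239

5.124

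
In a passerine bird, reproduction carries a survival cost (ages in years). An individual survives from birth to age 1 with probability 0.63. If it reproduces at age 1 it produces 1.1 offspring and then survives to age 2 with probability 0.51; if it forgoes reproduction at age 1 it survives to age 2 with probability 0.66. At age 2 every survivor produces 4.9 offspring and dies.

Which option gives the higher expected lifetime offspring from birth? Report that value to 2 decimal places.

2.27

breed at age 1: R₀ = 0.63 × (1.1 + 0.51 × 4.9) = 0.63 × 3.5990 = 2.2674
delay to age 2: R₀ = 0.63 × (0.66 × 4.9) = 0.63 × 3.2340 = 2.0374
Higher: breed at age 1 (2.2674).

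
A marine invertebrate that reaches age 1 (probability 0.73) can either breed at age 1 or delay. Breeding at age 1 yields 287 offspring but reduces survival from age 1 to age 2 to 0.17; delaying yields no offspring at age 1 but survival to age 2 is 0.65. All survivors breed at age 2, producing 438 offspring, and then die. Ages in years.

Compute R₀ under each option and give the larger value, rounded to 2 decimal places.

breed at age 1: R₀ = 0.73 × (287 + 0.17 × 438) = 0.73 × 361.4600 = 263.8658
delay to age 2: R₀ = 0.73 × (0.65 × 438) = 0.73 × 284.7000 = 207.8310
Higher: breed at age 1 (263.8658).

263.87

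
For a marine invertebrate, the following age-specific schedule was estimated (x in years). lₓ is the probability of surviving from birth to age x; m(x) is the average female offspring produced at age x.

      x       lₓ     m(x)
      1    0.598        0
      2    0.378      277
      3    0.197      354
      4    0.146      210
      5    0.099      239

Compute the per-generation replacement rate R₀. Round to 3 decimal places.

R₀ = Σ lₓ m(x):
  age 1: 0.598 × 0 = 0.0000
  age 2: 0.378 × 277 = 104.7060
  age 3: 0.197 × 354 = 69.7380
  age 4: 0.146 × 210 = 30.6600
  age 5: 0.099 × 239 = 23.6610
R₀ = 0.0000 + 104.7060 + 69.7380 + 30.6600 + 23.6610 = 228.7650

228.765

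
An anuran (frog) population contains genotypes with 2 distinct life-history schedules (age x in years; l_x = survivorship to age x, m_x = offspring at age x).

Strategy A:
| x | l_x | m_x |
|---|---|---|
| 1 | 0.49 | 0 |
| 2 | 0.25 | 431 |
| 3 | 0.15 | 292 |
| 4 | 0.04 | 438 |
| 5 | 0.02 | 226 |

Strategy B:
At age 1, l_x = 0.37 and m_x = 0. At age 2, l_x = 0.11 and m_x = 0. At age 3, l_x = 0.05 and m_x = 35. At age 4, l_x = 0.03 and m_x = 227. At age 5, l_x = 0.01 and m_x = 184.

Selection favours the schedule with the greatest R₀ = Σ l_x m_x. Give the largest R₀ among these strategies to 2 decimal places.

Strategy A: R₀ = 0.49×0 + 0.25×431 + 0.15×292 + 0.04×438 + 0.02×226 = 173.5900
Strategy B: R₀ = 0.37×0 + 0.11×0 + 0.05×35 + 0.03×227 + 0.01×184 = 10.4000
Highest R₀: strategy A with 173.5900.

173.59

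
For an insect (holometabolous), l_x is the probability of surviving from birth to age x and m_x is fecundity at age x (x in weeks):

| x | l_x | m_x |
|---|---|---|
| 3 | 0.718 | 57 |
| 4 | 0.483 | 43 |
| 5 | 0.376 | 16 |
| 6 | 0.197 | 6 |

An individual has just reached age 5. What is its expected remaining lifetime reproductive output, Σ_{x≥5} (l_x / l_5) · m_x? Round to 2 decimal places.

19.14

l_5 = 0.376. Conditional survival from age 5 to x is l_x / l_5.
  x=5: (0.376/0.376) × 16 = 16.0000
  x=6: (0.197/0.376) × 6 = 3.1436
Sum = 16.0000 + 3.1436 = 19.1436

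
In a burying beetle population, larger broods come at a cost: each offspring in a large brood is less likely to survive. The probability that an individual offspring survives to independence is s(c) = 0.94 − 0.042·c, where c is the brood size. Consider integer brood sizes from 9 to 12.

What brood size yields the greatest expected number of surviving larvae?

11

Expected surviving larvae = c × s(c):
  c=9: 9 × 0.562 = 5.058
  c=10: 10 × 0.520 = 5.200
  c=11: 11 × 0.478 = 5.258
  c=12: 12 × 0.436 = 5.232
Maximum at c = 11 (5.258 surviving larvae).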